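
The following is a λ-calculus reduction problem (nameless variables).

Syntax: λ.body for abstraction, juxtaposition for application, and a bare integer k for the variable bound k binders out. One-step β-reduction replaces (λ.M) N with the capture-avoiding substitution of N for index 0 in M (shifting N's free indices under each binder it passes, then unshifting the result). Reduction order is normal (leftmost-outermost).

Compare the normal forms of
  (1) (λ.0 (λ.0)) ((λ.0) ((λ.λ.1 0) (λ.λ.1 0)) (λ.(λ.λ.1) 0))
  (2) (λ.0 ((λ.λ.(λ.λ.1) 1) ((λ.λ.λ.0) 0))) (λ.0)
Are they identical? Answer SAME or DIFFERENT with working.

Term A:
  start: (λ.0 (λ.0)) ((λ.0) ((λ.λ.1 0) (λ.λ.1 0)) (λ.(λ.λ.1) 0))
  [1] (λ.0) ((λ.λ.1 0) (λ.λ.1 0)) (λ.(λ.λ.1) 0) (λ.0)
  [2] (λ.λ.1 0) (λ.λ.1 0) (λ.(λ.λ.1) 0) (λ.0)
  [3] (λ.(λ.λ.1 0) 0) (λ.(λ.λ.1) 0) (λ.0)
  [4] (λ.λ.1 0) (λ.(λ.λ.1) 0) (λ.0)
  [5] (λ.(λ.(λ.λ.1) 0) 0) (λ.0)
  [6] (λ.(λ.λ.1) 0) (λ.0)
  [7] (λ.λ.1) (λ.0)
  [8] λ.λ.0

Term B:
  start: (λ.0 ((λ.λ.(λ.λ.1) 1) ((λ.λ.λ.0) 0))) (λ.0)
  [1] (λ.0) ((λ.λ.(λ.λ.1) 1) ((λ.λ.λ.0) (λ.0)))
  [2] (λ.λ.(λ.λ.1) 1) ((λ.λ.λ.0) (λ.0))
  [3] λ.(λ.λ.1) ((λ.λ.λ.0) (λ.0))
  [4] λ.λ.(λ.λ.λ.0) (λ.0)
  [5] λ.λ.λ.λ.0

Answer: DIFFERENT — A ⇓ λ.λ.0, B ⇓ λ.λ.λ.λ.0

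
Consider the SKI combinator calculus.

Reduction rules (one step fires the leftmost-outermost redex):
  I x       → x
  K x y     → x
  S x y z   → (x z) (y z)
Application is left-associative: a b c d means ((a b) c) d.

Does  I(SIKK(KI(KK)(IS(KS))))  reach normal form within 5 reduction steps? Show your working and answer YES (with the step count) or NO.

Answer: YES — reaches normal form KK in 4 ≤ 5 steps

Derivation:
  start: I(SIKK(KI(KK)(IS(KS))))
  step 1: SIKK(KI(KK)(IS(KS)))
  step 2: IK(KK)(KI(KK)(IS(KS)))
  step 3: K(KK)(KI(KK)(IS(KS)))
  step 4: KK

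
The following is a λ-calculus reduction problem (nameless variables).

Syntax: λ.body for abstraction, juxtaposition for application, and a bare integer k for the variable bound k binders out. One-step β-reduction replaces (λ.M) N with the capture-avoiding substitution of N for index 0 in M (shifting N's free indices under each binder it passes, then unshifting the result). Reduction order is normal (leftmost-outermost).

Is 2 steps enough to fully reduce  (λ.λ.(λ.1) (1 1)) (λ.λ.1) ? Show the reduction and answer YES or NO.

Answer: YES — reaches normal form λ.0 in 2 ≤ 2 steps

Derivation:
  start: (λ.λ.(λ.1) (1 1)) (λ.λ.1)
  step 1: λ.(λ.1) ((λ.λ.1) (λ.λ.1))
  step 2: λ.0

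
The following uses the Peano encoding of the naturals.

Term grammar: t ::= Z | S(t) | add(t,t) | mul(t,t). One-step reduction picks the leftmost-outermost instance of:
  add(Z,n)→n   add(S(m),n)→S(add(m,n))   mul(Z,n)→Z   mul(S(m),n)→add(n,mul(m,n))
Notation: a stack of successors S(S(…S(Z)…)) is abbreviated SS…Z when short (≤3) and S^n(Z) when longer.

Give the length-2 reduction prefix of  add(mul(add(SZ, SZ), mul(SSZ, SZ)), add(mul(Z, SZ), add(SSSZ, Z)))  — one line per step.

Answer: after 2 steps: add(add(mul(SSZ, SZ), mul(add(Z, SZ), mul(SSZ, SZ))), add(mul(Z, SZ), add(SSSZ, Z)))

Working:
  start: add(mul(add(SZ, SZ), mul(SSZ, SZ)), add(mul(Z, SZ), add(SSSZ, Z)))
  →1  add(mul(S(add(Z, SZ)), mul(SSZ, SZ)), add(mul(Z, SZ), add(SSSZ, Z)))
  →2  add(add(mul(SSZ, SZ), mul(add(Z, SZ), mul(SSZ, SZ))), add(mul(Z, SZ), add(SSSZ, Z)))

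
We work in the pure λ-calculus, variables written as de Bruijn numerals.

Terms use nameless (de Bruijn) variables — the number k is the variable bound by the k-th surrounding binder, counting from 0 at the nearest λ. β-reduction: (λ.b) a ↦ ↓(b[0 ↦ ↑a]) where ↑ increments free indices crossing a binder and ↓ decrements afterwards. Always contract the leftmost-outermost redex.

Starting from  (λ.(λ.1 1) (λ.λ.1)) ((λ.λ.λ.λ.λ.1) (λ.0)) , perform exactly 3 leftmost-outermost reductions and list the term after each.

  start: (λ.(λ.1 1) (λ.λ.1)) ((λ.λ.λ.λ.λ.1) (λ.0))
  step 1: (λ.(λ.λ.λ.λ.λ.1) (λ.0) ((λ.λ.λ.λ.λ.1) (λ.0))) (λ.λ.1)
  step 2: (λ.λ.λ.λ.λ.1) (λ.0) ((λ.λ.λ.λ.λ.1) (λ.0))
  step 3: (λ.λ.λ.λ.1) ((λ.λ.λ.λ.λ.1) (λ.0))

Answer: after 3 steps: (λ.λ.λ.λ.1) ((λ.λ.λ.λ.λ.1) (λ.0))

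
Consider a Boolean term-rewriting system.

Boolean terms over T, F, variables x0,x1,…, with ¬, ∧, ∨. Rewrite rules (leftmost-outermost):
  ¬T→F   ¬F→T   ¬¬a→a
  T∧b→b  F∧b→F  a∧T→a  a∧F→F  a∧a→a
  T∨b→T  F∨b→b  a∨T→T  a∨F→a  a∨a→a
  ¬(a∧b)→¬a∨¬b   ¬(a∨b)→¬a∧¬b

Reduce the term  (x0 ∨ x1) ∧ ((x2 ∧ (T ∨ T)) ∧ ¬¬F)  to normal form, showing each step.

  start: (x0 ∨ x1) ∧ ((x2 ∧ (T ∨ T)) ∧ ¬¬F)
  →1  (x0 ∨ x1) ∧ ((x2 ∧ T) ∧ ¬¬F)
  →2  (x0 ∨ x1) ∧ (x2 ∧ ¬¬F)
  →3  (x0 ∨ x1) ∧ (x2 ∧ F)
  →4  (x0 ∨ x1) ∧ F
  →5  F

Answer: normal form = F  (in 5 steps)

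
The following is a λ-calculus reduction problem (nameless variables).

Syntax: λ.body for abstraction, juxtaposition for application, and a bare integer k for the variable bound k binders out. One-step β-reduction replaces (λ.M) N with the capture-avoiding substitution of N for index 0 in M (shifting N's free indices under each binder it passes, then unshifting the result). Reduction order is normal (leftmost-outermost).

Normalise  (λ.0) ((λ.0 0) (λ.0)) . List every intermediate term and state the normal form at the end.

Answer: normal form = λ.0  (in 3 steps)

Derivation:
  start: (λ.0) ((λ.0 0) (λ.0))
  [1] (λ.0 0) (λ.0)
  [2] (λ.0) (λ.0)
  [3] λ.0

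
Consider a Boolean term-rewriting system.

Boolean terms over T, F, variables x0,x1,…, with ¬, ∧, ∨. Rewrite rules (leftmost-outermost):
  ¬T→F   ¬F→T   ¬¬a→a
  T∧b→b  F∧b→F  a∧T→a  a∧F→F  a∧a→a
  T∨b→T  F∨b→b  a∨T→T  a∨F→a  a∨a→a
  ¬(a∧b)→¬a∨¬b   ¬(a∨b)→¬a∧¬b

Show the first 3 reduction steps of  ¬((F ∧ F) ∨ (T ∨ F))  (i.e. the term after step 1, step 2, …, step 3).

Answer: after 3 steps: ¬F ∧ ¬(T ∨ F)

Working:
  start: ¬((F ∧ F) ∨ (T ∨ F))
  step 1: ¬(F ∧ F) ∧ ¬(T ∨ F)
  step 2: (¬F ∨ ¬F) ∧ ¬(T ∨ F)
  step 3: ¬F ∧ ¬(T ∨ F)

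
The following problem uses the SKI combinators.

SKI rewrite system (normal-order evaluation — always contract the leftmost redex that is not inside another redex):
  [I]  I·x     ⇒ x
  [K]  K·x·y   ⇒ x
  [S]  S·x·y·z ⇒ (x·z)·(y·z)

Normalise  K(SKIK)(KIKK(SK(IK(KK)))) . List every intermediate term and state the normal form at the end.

Answer: normal form = K  (in 3 steps)

Derivation:
  start: K(SKIK)(KIKK(SK(IK(KK))))
  →1  SKIK
  →2  KK(IK)
  →3  K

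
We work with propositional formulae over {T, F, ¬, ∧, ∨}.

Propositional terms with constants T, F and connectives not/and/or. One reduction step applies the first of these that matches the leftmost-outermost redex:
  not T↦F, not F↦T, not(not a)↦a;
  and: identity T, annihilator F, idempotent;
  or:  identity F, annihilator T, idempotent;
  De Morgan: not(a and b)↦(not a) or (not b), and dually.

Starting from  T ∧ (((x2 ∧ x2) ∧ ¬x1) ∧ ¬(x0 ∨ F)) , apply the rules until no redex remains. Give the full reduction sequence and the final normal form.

  start: T ∧ (((x2 ∧ x2) ∧ ¬x1) ∧ ¬(x0 ∨ F))
  →1  ((x2 ∧ x2) ∧ ¬x1) ∧ ¬(x0 ∨ F)
  →2  (x2 ∧ ¬x1) ∧ ¬(x0 ∨ F)
  →3  (x2 ∧ ¬x1) ∧ (¬x0 ∧ ¬F)
  →4  (x2 ∧ ¬x1) ∧ (¬x0 ∧ T)
  →5  (x2 ∧ ¬x1) ∧ ¬x0

Answer: normal form = (x2 ∧ ¬x1) ∧ ¬x0  (in 5 steps)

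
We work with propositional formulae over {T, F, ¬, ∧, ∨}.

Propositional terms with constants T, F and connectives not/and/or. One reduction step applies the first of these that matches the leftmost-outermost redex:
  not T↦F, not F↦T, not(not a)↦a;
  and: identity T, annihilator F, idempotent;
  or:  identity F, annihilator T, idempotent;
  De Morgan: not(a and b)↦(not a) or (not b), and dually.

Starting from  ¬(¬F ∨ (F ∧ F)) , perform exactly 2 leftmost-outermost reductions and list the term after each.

  start: ¬(¬F ∨ (F ∧ F))
  step 1: ¬¬F ∧ ¬(F ∧ F)
  step 2: F ∧ ¬(F ∧ F)

Answer: after 2 steps: F ∧ ¬(F ∧ F)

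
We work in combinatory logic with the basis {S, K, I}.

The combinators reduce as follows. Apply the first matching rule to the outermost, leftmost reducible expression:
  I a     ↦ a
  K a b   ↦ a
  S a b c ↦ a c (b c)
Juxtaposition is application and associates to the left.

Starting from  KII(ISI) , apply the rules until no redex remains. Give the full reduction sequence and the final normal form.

  start: KII(ISI)
  →1  I(ISI)
  →2  ISI
  →3  SI

Answer: normal form = SI  (in 3 steps)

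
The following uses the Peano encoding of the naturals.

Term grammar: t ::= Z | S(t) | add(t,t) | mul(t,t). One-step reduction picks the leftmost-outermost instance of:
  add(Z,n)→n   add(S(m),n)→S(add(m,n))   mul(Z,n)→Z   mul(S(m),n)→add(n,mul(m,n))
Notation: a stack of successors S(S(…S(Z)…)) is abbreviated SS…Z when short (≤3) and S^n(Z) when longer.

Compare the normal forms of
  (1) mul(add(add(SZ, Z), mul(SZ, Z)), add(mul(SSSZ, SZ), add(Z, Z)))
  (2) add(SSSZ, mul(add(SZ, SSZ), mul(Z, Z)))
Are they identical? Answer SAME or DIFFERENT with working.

Term A:
  start: mul(add(add(SZ, Z), mul(SZ, Z)), add(mul(SSSZ, SZ), add(Z, Z)))
  →1  mul(add(S(add(Z, Z)), mul(SZ, Z)), add(mul(SSSZ, SZ), add(Z, Z)))
  →2  mul(S(add(add(Z, Z), mul(SZ, Z))), add(mul(SSSZ, SZ), add(Z, Z)))
  →3  add(add(mul(SSSZ, SZ), add(Z, Z)), mul(add(add(Z, Z), mul(SZ, Z)), add(mul(SSSZ, SZ), add(Z, Z))))
  →4  add(add(add(SZ, mul(SSZ, SZ)), add(Z, Z)), mul(add(add(Z, Z), mul(SZ, Z)), add(mul(SSSZ, SZ), add(Z, Z))))
  →5  add(add(S(add(Z, mul(SSZ, SZ))), add(Z, Z)), mul(add(add(Z, Z), mul(SZ, Z)), add(mul(SSSZ, SZ), add(Z, Z))))
  →6  add(S(add(add(Z, mul(SSZ, SZ)), add(Z, Z))), mul(add(add(Z, Z), mul(SZ, Z)), add(mul(SSSZ, SZ), add(Z, Z))))
  →7  S(add(add(add(Z, mul(SSZ, SZ)), add(Z, Z)), mul(add(add(Z, Z), mul(SZ, Z)), add(mul(SSSZ, SZ), add(Z, Z)))))
  →8  S(add(add(mul(SSZ, SZ), add(Z, Z)), mul(add(add(Z, Z), mul(SZ, Z)), add(mul(SSSZ, SZ), add(Z, Z)))))
  →9  S(add(add(add(SZ, mul(SZ, SZ)), add(Z, Z)), mul(add(add(Z, Z), mul(SZ, Z)), add(mul(SSSZ, SZ), add(Z, Z)))))
  →10  S(add(add(S(add(Z, mul(SZ, SZ))), add(Z, Z)), mul(add(add(Z, Z), mul(SZ, Z)), add(mul(SSSZ, SZ), add(Z, Z)))))
  →11  S(add(S(add(add(Z, mul(SZ, SZ)), add(Z, Z))), mul(add(add(Z, Z), mul(SZ, Z)), add(mul(SSSZ, SZ), add(Z, Z)))))
  →12  S(S(add(add(add(Z, mul(SZ, SZ)), add(Z, Z)), mul(add(add(Z, Z), mul(SZ, Z)), add(mul(SSSZ, SZ), add(Z, Z))))))
  →13  S(S(add(add(mul(SZ, SZ), add(Z, Z)), mul(add(add(Z, Z), mul(SZ, Z)), add(mul(SSSZ, SZ), add(Z, Z))))))
  →14  S(S(add(add(add(SZ, mul(Z, SZ)), add(Z, Z)), mul(add(add(Z, Z), mul(SZ, Z)), add(mul(SSSZ, SZ), add(Z, Z))))))
  →15  S(S(add(add(S(add(Z, mul(Z, SZ))), add(Z, Z)), mul(add(add(Z, Z), mul(SZ, Z)), add(mul(SSSZ, SZ), add(Z, Z))))))
  →16  S(S(add(S(add(add(Z, mul(Z, SZ)), add(Z, Z))), mul(add(add(Z, Z), mul(SZ, Z)), add(mul(SSSZ, SZ), add(Z, Z))))))
  →17  S(S(S(add(add(add(Z, mul(Z, SZ)), add(Z, Z)), mul(add(add(Z, Z), mul(SZ, Z)), add(mul(SSSZ, SZ), add(Z, Z)))))))
  →18  S(S(S(add(add(mul(Z, SZ), add(Z, Z)), mul(add(add(Z, Z), mul(SZ, Z)), add(mul(SSSZ, SZ), add(Z, Z)))))))
  →19  S(S(S(add(add(Z, add(Z, Z)), mul(add(add(Z, Z), mul(SZ, Z)), add(mul(SSSZ, SZ), add(Z, Z)))))))
  →20  S(S(S(add(add(Z, Z), mul(add(add(Z, Z), mul(SZ, Z)), add(mul(SSSZ, SZ), add(Z, Z)))))))
  →21  S(S(S(add(Z, mul(add(add(Z, Z), mul(SZ, Z)), add(mul(SSSZ, SZ), add(Z, Z)))))))
  →22  S(S(S(mul(add(add(Z, Z), mul(SZ, Z)), add(mul(SSSZ, SZ), add(Z, Z))))))
  →23  S(S(S(mul(add(Z, mul(SZ, Z)), add(mul(SSSZ, SZ), add(Z, Z))))))
  →24  S(S(S(mul(mul(SZ, Z), add(mul(SSSZ, SZ), add(Z, Z))))))
  →25  S(S(S(mul(add(Z, mul(Z, Z)), add(mul(SSSZ, SZ), add(Z, Z))))))
  →26  S(S(S(mul(mul(Z, Z), add(mul(SSSZ, SZ), add(Z, Z))))))
  →27  S(S(S(mul(Z, add(mul(SSSZ, SZ), add(Z, Z))))))
  →28  SSSZ

Term B:
  start: add(SSSZ, mul(add(SZ, SSZ), mul(Z, Z)))
  →1  S(add(SSZ, mul(add(SZ, SSZ), mul(Z, Z))))
  →2  S(S(add(SZ, mul(add(SZ, SSZ), mul(Z, Z)))))
  →3  S(S(S(add(Z, mul(add(SZ, SSZ), mul(Z, Z))))))
  →4  S(S(S(mul(add(SZ, SSZ), mul(Z, Z)))))
  →5  S(S(S(mul(S(add(Z, SSZ)), mul(Z, Z)))))
  →6  S(S(S(add(mul(Z, Z), mul(add(Z, SSZ), mul(Z, Z))))))
  →7  S(S(S(add(Z, mul(add(Z, SSZ), mul(Z, Z))))))
  →8  S(S(S(mul(add(Z, SSZ), mul(Z, Z)))))
  →9  S(S(S(mul(SSZ, mul(Z, Z)))))
  →10  S(S(S(add(mul(Z, Z), mul(SZ, mul(Z, Z))))))
  →11  S(S(S(add(Z, mul(SZ, mul(Z, Z))))))
  →12  S(S(S(mul(SZ, mul(Z, Z)))))
  →13  S(S(S(add(mul(Z, Z), mul(Z, mul(Z, Z))))))
  →14  S(S(S(add(Z, mul(Z, mul(Z, Z))))))
  →15  S(S(S(mul(Z, mul(Z, Z)))))
  →16  SSSZ

Answer: SAME — A ⇓ SSSZ, B ⇓ SSSZ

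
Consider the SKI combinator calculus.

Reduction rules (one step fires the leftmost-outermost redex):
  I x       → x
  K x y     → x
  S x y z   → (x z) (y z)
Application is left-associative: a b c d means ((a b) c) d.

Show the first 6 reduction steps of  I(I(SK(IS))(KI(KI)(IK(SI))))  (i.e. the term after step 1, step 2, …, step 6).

Answer: after 6 steps: IK(SI)

Derivation:
  start: I(I(SK(IS))(KI(KI)(IK(SI))))
  →1  I(SK(IS))(KI(KI)(IK(SI)))
  →2  SK(IS)(KI(KI)(IK(SI)))
  →3  K(KI(KI)(IK(SI)))(IS(KI(KI)(IK(SI))))
  →4  KI(KI)(IK(SI))
  →5  I(IK(SI))
  →6  IK(SI)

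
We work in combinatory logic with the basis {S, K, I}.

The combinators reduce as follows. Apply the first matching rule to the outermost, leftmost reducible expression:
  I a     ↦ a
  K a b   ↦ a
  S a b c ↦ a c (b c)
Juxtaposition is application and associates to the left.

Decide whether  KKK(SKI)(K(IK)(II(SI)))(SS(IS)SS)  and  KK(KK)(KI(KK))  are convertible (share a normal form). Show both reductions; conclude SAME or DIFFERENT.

Term A:
  start: KKK(SKI)(K(IK)(II(SI)))(SS(IS)SS)
  [1] K(SKI)(K(IK)(II(SI)))(SS(IS)SS)
  [2] SKI(SS(IS)SS)
  [3] K(SS(IS)SS)(I(SS(IS)SS))
  [4] SS(IS)SS
  [5] SS(ISS)S
  [6] SS(ISSS)
  [7] SS(SSS)

Term B:
  start: KK(KK)(KI(KK))
  [1] K(KI(KK))
  [2] KI

Answer: DIFFERENT — A ⇓ SS(SSS), B ⇓ KI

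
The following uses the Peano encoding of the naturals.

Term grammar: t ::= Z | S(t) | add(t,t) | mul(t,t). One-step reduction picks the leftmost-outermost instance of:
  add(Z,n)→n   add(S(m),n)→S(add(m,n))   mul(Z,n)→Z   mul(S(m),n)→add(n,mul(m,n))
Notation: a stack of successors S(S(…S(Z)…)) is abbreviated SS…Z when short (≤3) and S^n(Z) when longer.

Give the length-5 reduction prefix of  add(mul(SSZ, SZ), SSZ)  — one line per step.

Answer: after 5 steps: S(add(add(SZ, mul(Z, SZ)), SSZ))

Derivation:
  start: add(mul(SSZ, SZ), SSZ)
  →1  add(add(SZ, mul(SZ, SZ)), SSZ)
  →2  add(S(add(Z, mul(SZ, SZ))), SSZ)
  →3  S(add(add(Z, mul(SZ, SZ)), SSZ))
  →4  S(add(mul(SZ, SZ), SSZ))
  →5  S(add(add(SZ, mul(Z, SZ)), SSZ))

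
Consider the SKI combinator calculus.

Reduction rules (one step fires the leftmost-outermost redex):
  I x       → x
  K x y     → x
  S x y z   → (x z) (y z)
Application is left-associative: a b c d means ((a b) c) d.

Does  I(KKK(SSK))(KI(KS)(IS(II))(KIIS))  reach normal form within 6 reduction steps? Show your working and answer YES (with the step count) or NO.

  start: I(KKK(SSK))(KI(KS)(IS(II))(KIIS))
  step 1: KKK(SSK)(KI(KS)(IS(II))(KIIS))
  step 2: K(SSK)(KI(KS)(IS(II))(KIIS))
  step 3: SSK

Answer: YES — reaches normal form SSK in 3 ≤ 6 steps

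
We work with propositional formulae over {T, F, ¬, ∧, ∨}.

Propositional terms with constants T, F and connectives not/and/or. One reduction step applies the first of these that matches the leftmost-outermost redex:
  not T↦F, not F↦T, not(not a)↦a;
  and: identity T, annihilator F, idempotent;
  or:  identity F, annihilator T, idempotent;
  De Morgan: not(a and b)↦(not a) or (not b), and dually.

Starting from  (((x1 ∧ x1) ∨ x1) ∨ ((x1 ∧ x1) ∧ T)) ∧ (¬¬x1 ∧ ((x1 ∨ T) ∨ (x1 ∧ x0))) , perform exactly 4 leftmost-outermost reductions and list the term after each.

  start: (((x1 ∧ x1) ∨ x1) ∨ ((x1 ∧ x1) ∧ T)) ∧ (¬¬x1 ∧ ((x1 ∨ T) ∨ (x1 ∧ x0)))
  [1] ((x1 ∨ x1) ∨ ((x1 ∧ x1) ∧ T)) ∧ (¬¬x1 ∧ ((x1 ∨ T) ∨ (x1 ∧ x0)))
  [2] (x1 ∨ ((x1 ∧ x1) ∧ T)) ∧ (¬¬x1 ∧ ((x1 ∨ T) ∨ (x1 ∧ x0)))
  [3] (x1 ∨ (x1 ∧ x1)) ∧ (¬¬x1 ∧ ((x1 ∨ T) ∨ (x1 ∧ x0)))
  [4] (x1 ∨ x1) ∧ (¬¬x1 ∧ ((x1 ∨ T) ∨ (x1 ∧ x0)))

Answer: after 4 steps: (x1 ∨ x1) ∧ (¬¬x1 ∧ ((x1 ∨ T) ∨ (x1 ∧ x0)))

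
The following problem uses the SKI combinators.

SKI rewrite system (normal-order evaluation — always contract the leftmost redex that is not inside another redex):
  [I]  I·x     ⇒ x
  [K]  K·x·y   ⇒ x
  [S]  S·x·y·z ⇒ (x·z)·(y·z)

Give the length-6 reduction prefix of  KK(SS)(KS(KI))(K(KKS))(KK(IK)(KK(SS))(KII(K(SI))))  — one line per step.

Answer: after 6 steps: SK

Derivation:
  start: KK(SS)(KS(KI))(K(KKS))(KK(IK)(KK(SS))(KII(K(SI))))
  step 1: K(KS(KI))(K(KKS))(KK(IK)(KK(SS))(KII(K(SI))))
  step 2: KS(KI)(KK(IK)(KK(SS))(KII(K(SI))))
  step 3: S(KK(IK)(KK(SS))(KII(K(SI))))
  step 4: S(K(KK(SS))(KII(K(SI))))
  step 5: S(KK(SS))
  step 6: SK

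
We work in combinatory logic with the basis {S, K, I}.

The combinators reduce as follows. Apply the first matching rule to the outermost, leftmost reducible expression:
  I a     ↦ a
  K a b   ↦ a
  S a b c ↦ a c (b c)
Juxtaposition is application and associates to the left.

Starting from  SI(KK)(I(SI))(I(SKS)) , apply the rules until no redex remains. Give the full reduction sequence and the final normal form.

  start: SI(KK)(I(SI))(I(SKS))
  step 1: I(I(SI))(KK(I(SI)))(I(SKS))
  step 2: I(SI)(KK(I(SI)))(I(SKS))
  step 3: SI(KK(I(SI)))(I(SKS))
  step 4: I(I(SKS))(KK(I(SI))(I(SKS)))
  step 5: I(SKS)(KK(I(SI))(I(SKS)))
  step 6: SKS(KK(I(SI))(I(SKS)))
  step 7: K(KK(I(SI))(I(SKS)))(S(KK(I(SI))(I(SKS))))
  step 8: KK(I(SI))(I(SKS))
  step 9: K(I(SKS))
  step 10: K(SKS)

Answer: normal form = K(SKS)  (in 10 steps)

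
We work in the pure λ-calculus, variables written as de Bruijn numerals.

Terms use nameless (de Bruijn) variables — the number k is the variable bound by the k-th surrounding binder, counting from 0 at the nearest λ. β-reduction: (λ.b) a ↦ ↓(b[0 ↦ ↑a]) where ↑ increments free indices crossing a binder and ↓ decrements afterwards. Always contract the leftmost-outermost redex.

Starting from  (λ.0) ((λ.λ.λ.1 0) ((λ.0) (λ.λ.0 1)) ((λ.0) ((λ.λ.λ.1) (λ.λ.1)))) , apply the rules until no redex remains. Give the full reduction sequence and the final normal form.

  start: (λ.0) ((λ.λ.λ.1 0) ((λ.0) (λ.λ.0 1)) ((λ.0) ((λ.λ.λ.1) (λ.λ.1))))
  [1] (λ.λ.λ.1 0) ((λ.0) (λ.λ.0 1)) ((λ.0) ((λ.λ.λ.1) (λ.λ.1)))
  [2] (λ.λ.1 0) ((λ.0) ((λ.λ.λ.1) (λ.λ.1)))
  [3] λ.(λ.0) ((λ.λ.λ.1) (λ.λ.1)) 0
  [4] λ.(λ.λ.λ.1) (λ.λ.1) 0
  [5] λ.(λ.λ.1) 0
  [6] λ.λ.1

Answer: normal form = λ.λ.1  (in 6 steps)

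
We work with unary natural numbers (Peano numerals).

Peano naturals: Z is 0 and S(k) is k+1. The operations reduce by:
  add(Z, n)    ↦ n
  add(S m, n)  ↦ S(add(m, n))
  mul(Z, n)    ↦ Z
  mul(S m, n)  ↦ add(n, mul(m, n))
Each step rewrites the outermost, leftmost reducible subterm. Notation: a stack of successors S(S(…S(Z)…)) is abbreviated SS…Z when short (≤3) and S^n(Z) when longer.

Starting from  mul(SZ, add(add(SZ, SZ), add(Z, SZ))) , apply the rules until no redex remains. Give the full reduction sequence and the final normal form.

Answer: normal form = SSSZ  (in 12 steps)

Reduction:
  start: mul(SZ, add(add(SZ, SZ), add(Z, SZ)))
  [1] add(add(add(SZ, SZ), add(Z, SZ)), mul(Z, add(add(SZ, SZ), add(Z, SZ))))
  [2] add(add(S(add(Z, SZ)), add(Z, SZ)), mul(Z, add(add(SZ, SZ), add(Z, SZ))))
  [3] add(S(add(add(Z, SZ), add(Z, SZ))), mul(Z, add(add(SZ, SZ), add(Z, SZ))))
  [4] S(add(add(add(Z, SZ), add(Z, SZ)), mul(Z, add(add(SZ, SZ), add(Z, SZ)))))
  [5] S(add(add(SZ, add(Z, SZ)), mul(Z, add(add(SZ, SZ), add(Z, SZ)))))
  [6] S(add(S(add(Z, add(Z, SZ))), mul(Z, add(add(SZ, SZ), add(Z, SZ)))))
  [7] S(S(add(add(Z, add(Z, SZ)), mul(Z, add(add(SZ, SZ), add(Z, SZ))))))
  [8] S(S(add(add(Z, SZ), mul(Z, add(add(SZ, SZ), add(Z, SZ))))))
  [9] S(S(add(SZ, mul(Z, add(add(SZ, SZ), add(Z, SZ))))))
  [10] S(S(S(add(Z, mul(Z, add(add(SZ, SZ), add(Z, SZ)))))))
  [11] S(S(S(mul(Z, add(add(SZ, SZ), add(Z, SZ))))))
  [12] SSSZ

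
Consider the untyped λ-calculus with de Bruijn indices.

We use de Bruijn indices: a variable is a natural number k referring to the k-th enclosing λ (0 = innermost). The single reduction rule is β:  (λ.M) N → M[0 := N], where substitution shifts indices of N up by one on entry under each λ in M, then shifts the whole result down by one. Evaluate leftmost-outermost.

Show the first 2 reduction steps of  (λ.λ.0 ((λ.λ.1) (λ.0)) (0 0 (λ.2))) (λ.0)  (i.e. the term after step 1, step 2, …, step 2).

  start: (λ.λ.0 ((λ.λ.1) (λ.0)) (0 0 (λ.2))) (λ.0)
  →1  λ.0 ((λ.λ.1) (λ.0)) (0 0 (λ.λ.0))
  →2  λ.0 (λ.λ.0) (0 0 (λ.λ.0))

Answer: after 2 steps: λ.0 (λ.λ.0) (0 0 (λ.λ.0))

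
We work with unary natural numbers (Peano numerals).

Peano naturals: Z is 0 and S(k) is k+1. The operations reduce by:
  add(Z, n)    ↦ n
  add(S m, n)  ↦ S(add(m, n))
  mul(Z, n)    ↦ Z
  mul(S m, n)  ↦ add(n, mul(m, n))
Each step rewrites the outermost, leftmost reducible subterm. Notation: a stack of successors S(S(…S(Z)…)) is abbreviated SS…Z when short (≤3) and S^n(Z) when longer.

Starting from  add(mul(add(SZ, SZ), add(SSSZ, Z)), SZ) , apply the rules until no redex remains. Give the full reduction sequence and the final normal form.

Answer: normal form = S^7(Z)  (in 28 steps)

Derivation:
  start: add(mul(add(SZ, SZ), add(SSSZ, Z)), SZ)
  step 1: add(mul(S(add(Z, SZ)), add(SSSZ, Z)), SZ)
  step 2: add(add(add(SSSZ, Z), mul(add(Z, SZ), add(SSSZ, Z))), SZ)
  step 3: add(add(S(add(SSZ, Z)), mul(add(Z, SZ), add(SSSZ, Z))), SZ)
  step 4: add(S(add(add(SSZ, Z), mul(add(Z, SZ), add(SSSZ, Z)))), SZ)
  step 5: S(add(add(add(SSZ, Z), mul(add(Z, SZ), add(SSSZ, Z))), SZ))
  step 6: S(add(add(S(add(SZ, Z)), mul(add(Z, SZ), add(SSSZ, Z))), SZ))
  step 7: S(add(S(add(add(SZ, Z), mul(add(Z, SZ), add(SSSZ, Z)))), SZ))
  step 8: S(S(add(add(add(SZ, Z), mul(add(Z, SZ), add(SSSZ, Z))), SZ)))
  step 9: S(S(add(add(S(add(Z, Z)), mul(add(Z, SZ), add(SSSZ, Z))), SZ)))
  step 10: S(S(add(S(add(add(Z, Z), mul(add(Z, SZ), add(SSSZ, Z)))), SZ)))
  step 11: S(S(S(add(add(add(Z, Z), mul(add(Z, SZ), add(SSSZ, Z))), SZ))))
  step 12: S(S(S(add(add(Z, mul(add(Z, SZ), add(SSSZ, Z))), SZ))))
  step 13: S(S(S(add(mul(add(Z, SZ), add(SSSZ, Z)), SZ))))
  step 14: S(S(S(add(mul(SZ, add(SSSZ, Z)), SZ))))
  step 15: S(S(S(add(add(add(SSSZ, Z), mul(Z, add(SSSZ, Z))), SZ))))
  step 16: S(S(S(add(add(S(add(SSZ, Z)), mul(Z, add(SSSZ, Z))), SZ))))
  step 17: S(S(S(add(S(add(add(SSZ, Z), mul(Z, add(SSSZ, Z)))), SZ))))
  step 18: S(S(S(S(add(add(add(SSZ, Z), mul(Z, add(SSSZ, Z))), SZ)))))
  step 19: S(S(S(S(add(add(S(add(SZ, Z)), mul(Z, add(SSSZ, Z))), SZ)))))
  step 20: S(S(S(S(add(S(add(add(SZ, Z), mul(Z, add(SSSZ, Z)))), SZ)))))
  step 21: S(S(S(S(S(add(add(add(SZ, Z), mul(Z, add(SSSZ, Z))), SZ))))))
  step 22: S(S(S(S(S(add(add(S(add(Z, Z)), mul(Z, add(SSSZ, Z))), SZ))))))
  step 23: S(S(S(S(S(add(S(add(add(Z, Z), mul(Z, add(SSSZ, Z)))), SZ))))))
  step 24: S(S(S(S(S(S(add(add(add(Z, Z), mul(Z, add(SSSZ, Z))), SZ)))))))
  step 25: S(S(S(S(S(S(add(add(Z, mul(Z, add(SSSZ, Z))), SZ)))))))
  step 26: S(S(S(S(S(S(add(mul(Z, add(SSSZ, Z)), SZ)))))))
  step 27: S(S(S(S(S(S(add(Z, SZ)))))))
  step 28: S^7(Z)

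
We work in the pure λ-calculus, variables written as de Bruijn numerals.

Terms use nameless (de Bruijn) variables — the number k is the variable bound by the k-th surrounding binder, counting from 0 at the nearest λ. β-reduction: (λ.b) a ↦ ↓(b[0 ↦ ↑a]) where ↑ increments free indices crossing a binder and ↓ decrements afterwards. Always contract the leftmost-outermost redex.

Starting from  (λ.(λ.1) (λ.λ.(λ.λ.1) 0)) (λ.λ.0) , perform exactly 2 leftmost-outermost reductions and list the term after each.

Answer: after 2 steps: λ.λ.0

Derivation:
  start: (λ.(λ.1) (λ.λ.(λ.λ.1) 0)) (λ.λ.0)
  [1] (λ.λ.λ.0) (λ.λ.(λ.λ.1) 0)
  [2] λ.λ.0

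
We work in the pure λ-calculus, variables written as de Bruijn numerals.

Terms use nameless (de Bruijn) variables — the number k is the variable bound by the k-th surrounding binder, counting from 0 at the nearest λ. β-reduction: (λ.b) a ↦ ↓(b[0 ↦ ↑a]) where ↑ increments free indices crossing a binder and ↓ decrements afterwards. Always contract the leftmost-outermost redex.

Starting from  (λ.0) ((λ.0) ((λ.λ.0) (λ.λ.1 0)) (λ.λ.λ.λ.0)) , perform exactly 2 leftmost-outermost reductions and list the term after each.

  start: (λ.0) ((λ.0) ((λ.λ.0) (λ.λ.1 0)) (λ.λ.λ.λ.0))
  step 1: (λ.0) ((λ.λ.0) (λ.λ.1 0)) (λ.λ.λ.λ.0)
  step 2: (λ.λ.0) (λ.λ.1 0) (λ.λ.λ.λ.0)

Answer: after 2 steps: (λ.λ.0) (λ.λ.1 0) (λ.λ.λ.λ.0)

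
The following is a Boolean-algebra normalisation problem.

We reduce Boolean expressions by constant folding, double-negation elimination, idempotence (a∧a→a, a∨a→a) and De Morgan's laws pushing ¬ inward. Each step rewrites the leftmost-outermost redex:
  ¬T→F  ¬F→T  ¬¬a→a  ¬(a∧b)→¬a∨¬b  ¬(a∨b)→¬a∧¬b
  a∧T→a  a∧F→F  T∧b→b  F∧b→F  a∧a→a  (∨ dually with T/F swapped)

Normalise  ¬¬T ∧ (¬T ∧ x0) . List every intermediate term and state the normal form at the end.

Answer: normal form = F  (in 4 steps)

Working:
  start: ¬¬T ∧ (¬T ∧ x0)
  step 1: T ∧ (¬T ∧ x0)
  step 2: ¬T ∧ x0
  step 3: F ∧ x0
  step 4: F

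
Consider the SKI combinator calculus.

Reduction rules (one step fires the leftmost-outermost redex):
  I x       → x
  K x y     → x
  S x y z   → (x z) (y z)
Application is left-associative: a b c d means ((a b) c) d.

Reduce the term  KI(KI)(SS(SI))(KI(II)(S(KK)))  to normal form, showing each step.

Answer: normal form = S(S(KK))(SI(S(KK)))  (in 7 steps)

Derivation:
  start: KI(KI)(SS(SI))(KI(II)(S(KK)))
  →1  I(SS(SI))(KI(II)(S(KK)))
  →2  SS(SI)(KI(II)(S(KK)))
  →3  S(KI(II)(S(KK)))(SI(KI(II)(S(KK))))
  →4  S(I(S(KK)))(SI(KI(II)(S(KK))))
  →5  S(S(KK))(SI(KI(II)(S(KK))))
  →6  S(S(KK))(SI(I(S(KK))))
  →7  S(S(KK))(SI(S(KK)))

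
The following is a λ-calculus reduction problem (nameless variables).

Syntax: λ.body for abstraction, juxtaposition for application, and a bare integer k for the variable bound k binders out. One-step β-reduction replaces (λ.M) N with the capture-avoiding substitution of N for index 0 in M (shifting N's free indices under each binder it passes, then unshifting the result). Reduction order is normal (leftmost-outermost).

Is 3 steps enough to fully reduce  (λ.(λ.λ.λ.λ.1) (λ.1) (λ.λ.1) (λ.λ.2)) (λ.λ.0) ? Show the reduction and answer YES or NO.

  start: (λ.(λ.λ.λ.λ.1) (λ.1) (λ.λ.1) (λ.λ.2)) (λ.λ.0)
  step 1: (λ.λ.λ.λ.1) (λ.λ.λ.0) (λ.λ.1) (λ.λ.λ.λ.0)
  step 2: (λ.λ.λ.1) (λ.λ.1) (λ.λ.λ.λ.0)
  step 3: (λ.λ.1) (λ.λ.λ.λ.0)

Answer: NO — after 3 steps the term is (λ.λ.1) (λ.λ.λ.λ.0), not yet normal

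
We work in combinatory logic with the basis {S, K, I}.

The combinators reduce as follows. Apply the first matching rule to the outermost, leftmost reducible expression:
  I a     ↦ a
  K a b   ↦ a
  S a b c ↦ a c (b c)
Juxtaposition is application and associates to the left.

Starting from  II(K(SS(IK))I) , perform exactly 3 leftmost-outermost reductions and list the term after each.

Answer: after 3 steps: SS(IK)

Working:
  start: II(K(SS(IK))I)
  →1  I(K(SS(IK))I)
  →2  K(SS(IK))I
  →3  SS(IK)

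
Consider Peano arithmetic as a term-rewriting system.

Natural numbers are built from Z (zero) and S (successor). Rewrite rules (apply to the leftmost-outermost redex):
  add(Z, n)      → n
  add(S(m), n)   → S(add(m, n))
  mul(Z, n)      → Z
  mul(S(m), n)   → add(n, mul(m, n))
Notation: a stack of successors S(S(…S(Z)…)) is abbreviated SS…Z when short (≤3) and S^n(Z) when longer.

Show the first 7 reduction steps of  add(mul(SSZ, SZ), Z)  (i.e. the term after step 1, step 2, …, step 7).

Answer: after 7 steps: S(S(add(add(Z, mul(Z, SZ)), Z)))

Working:
  start: add(mul(SSZ, SZ), Z)
  step 1: add(add(SZ, mul(SZ, SZ)), Z)
  step 2: add(S(add(Z, mul(SZ, SZ))), Z)
  step 3: S(add(add(Z, mul(SZ, SZ)), Z))
  step 4: S(add(mul(SZ, SZ), Z))
  step 5: S(add(add(SZ, mul(Z, SZ)), Z))
  step 6: S(add(S(add(Z, mul(Z, SZ))), Z))
  step 7: S(S(add(add(Z, mul(Z, SZ)), Z)))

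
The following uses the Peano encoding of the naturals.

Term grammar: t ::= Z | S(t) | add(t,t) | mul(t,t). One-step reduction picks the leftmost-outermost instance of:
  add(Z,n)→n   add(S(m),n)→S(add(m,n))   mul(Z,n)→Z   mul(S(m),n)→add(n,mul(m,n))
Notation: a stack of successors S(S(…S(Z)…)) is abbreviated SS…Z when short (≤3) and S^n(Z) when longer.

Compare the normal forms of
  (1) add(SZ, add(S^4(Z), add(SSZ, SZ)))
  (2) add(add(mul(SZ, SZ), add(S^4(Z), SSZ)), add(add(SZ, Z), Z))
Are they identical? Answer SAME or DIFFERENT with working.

Term A:
  start: add(SZ, add(S^4(Z), add(SSZ, SZ)))
  step 1: S(add(Z, add(S^4(Z), add(SSZ, SZ))))
  step 2: S(add(S^4(Z), add(SSZ, SZ)))
  step 3: S(S(add(SSSZ, add(SSZ, SZ))))
  step 4: S(S(S(add(SSZ, add(SSZ, SZ)))))
  step 5: S(S(S(S(add(SZ, add(SSZ, SZ))))))
  step 6: S(S(S(S(S(add(Z, add(SSZ, SZ)))))))
  step 7: S(S(S(S(S(add(SSZ, SZ))))))
  step 8: S(S(S(S(S(S(add(SZ, SZ)))))))
  step 9: S(S(S(S(S(S(S(add(Z, SZ))))))))
  step 10: S^8(Z)

Term B:
  start: add(add(mul(SZ, SZ), add(S^4(Z), SSZ)), add(add(SZ, Z), Z))
  step 1: add(add(add(SZ, mul(Z, SZ)), add(S^4(Z), SSZ)), add(add(SZ, Z), Z))
  step 2: add(add(S(add(Z, mul(Z, SZ))), add(S^4(Z), SSZ)), add(add(SZ, Z), Z))
  step 3: add(S(add(add(Z, mul(Z, SZ)), add(S^4(Z), SSZ))), add(add(SZ, Z), Z))
  step 4: S(add(add(add(Z, mul(Z, SZ)), add(S^4(Z), SSZ)), add(add(SZ, Z), Z)))
  step 5: S(add(add(mul(Z, SZ), add(S^4(Z), SSZ)), add(add(SZ, Z), Z)))
  step 6: S(add(add(Z, add(S^4(Z), SSZ)), add(add(SZ, Z), Z)))
  step 7: S(add(add(S^4(Z), SSZ), add(add(SZ, Z), Z)))
  step 8: S(add(S(add(SSSZ, SSZ)), add(add(SZ, Z), Z)))
  step 9: S(S(add(add(SSSZ, SSZ), add(add(SZ, Z), Z))))
  step 10: S(S(add(S(add(SSZ, SSZ)), add(add(SZ, Z), Z))))
  step 11: S(S(S(add(add(SSZ, SSZ), add(add(SZ, Z), Z)))))
  step 12: S(S(S(add(S(add(SZ, SSZ)), add(add(SZ, Z), Z)))))
  step 13: S(S(S(S(add(add(SZ, SSZ), add(add(SZ, Z), Z))))))
  step 14: S(S(S(S(add(S(add(Z, SSZ)), add(add(SZ, Z), Z))))))
  step 15: S(S(S(S(S(add(add(Z, SSZ), add(add(SZ, Z), Z)))))))
  step 16: S(S(S(S(S(add(SSZ, add(add(SZ, Z), Z)))))))
  step 17: S(S(S(S(S(S(add(SZ, add(add(SZ, Z), Z))))))))
  step 18: S(S(S(S(S(S(S(add(Z, add(add(SZ, Z), Z)))))))))
  step 19: S(S(S(S(S(S(S(add(add(SZ, Z), Z))))))))
  step 20: S(S(S(S(S(S(S(add(S(add(Z, Z)), Z))))))))
  step 21: S(S(S(S(S(S(S(S(add(add(Z, Z), Z)))))))))
  step 22: S(S(S(S(S(S(S(S(add(Z, Z)))))))))
  step 23: S^8(Z)

Answer: SAME — A ⇓ S^8(Z), B ⇓ S^8(Z)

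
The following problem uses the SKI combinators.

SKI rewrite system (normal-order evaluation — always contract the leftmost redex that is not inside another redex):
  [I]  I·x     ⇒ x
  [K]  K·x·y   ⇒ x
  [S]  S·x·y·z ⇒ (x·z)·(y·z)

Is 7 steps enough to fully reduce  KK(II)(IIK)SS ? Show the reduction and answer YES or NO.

  start: KK(II)(IIK)SS
  [1] K(IIK)SS
  [2] IIKS
  [3] IKS
  [4] KS

Answer: YES — reaches normal form KS in 4 ≤ 7 steps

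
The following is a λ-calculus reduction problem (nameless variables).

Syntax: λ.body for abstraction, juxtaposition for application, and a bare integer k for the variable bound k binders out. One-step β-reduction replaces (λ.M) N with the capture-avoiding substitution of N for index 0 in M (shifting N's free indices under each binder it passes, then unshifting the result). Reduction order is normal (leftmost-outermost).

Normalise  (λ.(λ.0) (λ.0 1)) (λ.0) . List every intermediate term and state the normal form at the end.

  start: (λ.(λ.0) (λ.0 1)) (λ.0)
  →1  (λ.0) (λ.0 (λ.0))
  →2  λ.0 (λ.0)

Answer: normal form = λ.0 (λ.0)  (in 2 steps)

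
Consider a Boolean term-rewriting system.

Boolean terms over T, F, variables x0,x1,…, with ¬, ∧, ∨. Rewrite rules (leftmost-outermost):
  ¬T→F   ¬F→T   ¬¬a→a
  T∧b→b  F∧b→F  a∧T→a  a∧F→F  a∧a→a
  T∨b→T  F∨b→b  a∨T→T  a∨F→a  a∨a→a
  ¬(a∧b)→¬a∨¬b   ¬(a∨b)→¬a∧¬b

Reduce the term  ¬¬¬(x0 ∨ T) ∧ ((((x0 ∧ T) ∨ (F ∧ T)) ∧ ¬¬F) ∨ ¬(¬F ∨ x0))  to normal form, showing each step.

Answer: normal form = F  (in 5 steps)

Derivation:
  start: ¬¬¬(x0 ∨ T) ∧ ((((x0 ∧ T) ∨ (F ∧ T)) ∧ ¬¬F) ∨ ¬(¬F ∨ x0))
  step 1: ¬(x0 ∨ T) ∧ ((((x0 ∧ T) ∨ (F ∧ T)) ∧ ¬¬F) ∨ ¬(¬F ∨ x0))
  step 2: (¬x0 ∧ ¬T) ∧ ((((x0 ∧ T) ∨ (F ∧ T)) ∧ ¬¬F) ∨ ¬(¬F ∨ x0))
  step 3: (¬x0 ∧ F) ∧ ((((x0 ∧ T) ∨ (F ∧ T)) ∧ ¬¬F) ∨ ¬(¬F ∨ x0))
  step 4: F ∧ ((((x0 ∧ T) ∨ (F ∧ T)) ∧ ¬¬F) ∨ ¬(¬F ∨ x0))
  step 5: F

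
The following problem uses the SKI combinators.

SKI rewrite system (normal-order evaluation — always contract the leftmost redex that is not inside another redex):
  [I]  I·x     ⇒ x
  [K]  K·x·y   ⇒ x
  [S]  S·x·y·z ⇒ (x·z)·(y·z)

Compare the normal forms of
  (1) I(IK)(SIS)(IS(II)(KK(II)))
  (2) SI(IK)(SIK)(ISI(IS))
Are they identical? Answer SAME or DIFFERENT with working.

Answer: SAME — A ⇓ SIS, B ⇓ SIS

Working:
Term A:
  start: I(IK)(SIS)(IS(II)(KK(II)))
  step 1: IK(SIS)(IS(II)(KK(II)))
  step 2: K(SIS)(IS(II)(KK(II)))
  step 3: SIS

Term B:
  start: SI(IK)(SIK)(ISI(IS))
  step 1: I(SIK)(IK(SIK))(ISI(IS))
  step 2: SIK(IK(SIK))(ISI(IS))
  step 3: I(IK(SIK))(K(IK(SIK)))(ISI(IS))
  step 4: IK(SIK)(K(IK(SIK)))(ISI(IS))
  step 5: K(SIK)(K(IK(SIK)))(ISI(IS))
  step 6: SIK(ISI(IS))
  step 7: I(ISI(IS))(K(ISI(IS)))
  step 8: ISI(IS)(K(ISI(IS)))
  step 9: SI(IS)(K(ISI(IS)))
  step 10: I(K(ISI(IS)))(IS(K(ISI(IS))))
  step 11: K(ISI(IS))(IS(K(ISI(IS))))
  step 12: ISI(IS)
  step 13: SI(IS)
  step 14: SIS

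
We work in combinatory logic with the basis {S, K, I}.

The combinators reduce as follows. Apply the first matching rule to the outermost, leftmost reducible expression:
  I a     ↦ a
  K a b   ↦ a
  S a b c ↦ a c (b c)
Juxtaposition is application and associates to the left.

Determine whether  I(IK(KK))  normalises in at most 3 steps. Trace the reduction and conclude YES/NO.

Answer: YES — reaches normal form K(KK) in 2 ≤ 3 steps

Derivation:
  start: I(IK(KK))
  step 1: IK(KK)
  step 2: K(KK)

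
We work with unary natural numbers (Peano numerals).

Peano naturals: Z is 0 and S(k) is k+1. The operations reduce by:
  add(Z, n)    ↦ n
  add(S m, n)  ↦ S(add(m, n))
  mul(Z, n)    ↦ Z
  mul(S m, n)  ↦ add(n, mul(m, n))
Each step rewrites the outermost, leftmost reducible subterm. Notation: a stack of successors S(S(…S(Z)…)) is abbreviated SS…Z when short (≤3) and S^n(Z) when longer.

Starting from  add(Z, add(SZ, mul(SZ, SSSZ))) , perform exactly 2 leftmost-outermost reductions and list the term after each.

  start: add(Z, add(SZ, mul(SZ, SSSZ)))
  →1  add(SZ, mul(SZ, SSSZ))
  →2  S(add(Z, mul(SZ, SSSZ)))

Answer: after 2 steps: S(add(Z, mul(SZ, SSSZ)))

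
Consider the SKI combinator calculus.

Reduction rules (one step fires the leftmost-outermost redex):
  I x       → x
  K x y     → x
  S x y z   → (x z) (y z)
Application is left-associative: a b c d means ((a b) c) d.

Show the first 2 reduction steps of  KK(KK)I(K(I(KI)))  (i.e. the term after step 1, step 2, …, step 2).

Answer: after 2 steps: I

Working:
  start: KK(KK)I(K(I(KI)))
  [1] KI(K(I(KI)))
  [2] I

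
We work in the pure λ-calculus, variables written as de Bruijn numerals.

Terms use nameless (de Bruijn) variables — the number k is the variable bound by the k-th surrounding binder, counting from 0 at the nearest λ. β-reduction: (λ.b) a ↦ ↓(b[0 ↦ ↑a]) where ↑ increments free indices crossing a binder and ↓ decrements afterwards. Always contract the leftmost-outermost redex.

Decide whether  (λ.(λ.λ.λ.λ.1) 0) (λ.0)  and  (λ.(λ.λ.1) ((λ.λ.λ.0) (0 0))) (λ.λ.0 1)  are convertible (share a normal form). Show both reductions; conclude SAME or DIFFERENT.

Term A:
  start: (λ.(λ.λ.λ.λ.1) 0) (λ.0)
  →1  (λ.λ.λ.λ.1) (λ.0)
  →2  λ.λ.λ.1

Term B:
  start: (λ.(λ.λ.1) ((λ.λ.λ.0) (0 0))) (λ.λ.0 1)
  →1  (λ.λ.1) ((λ.λ.λ.0) ((λ.λ.0 1) (λ.λ.0 1)))
  →2  λ.(λ.λ.λ.0) ((λ.λ.0 1) (λ.λ.0 1))
  →3  λ.λ.λ.0

Answer: DIFFERENT — A ⇓ λ.λ.λ.1, B ⇓ λ.λ.λ.0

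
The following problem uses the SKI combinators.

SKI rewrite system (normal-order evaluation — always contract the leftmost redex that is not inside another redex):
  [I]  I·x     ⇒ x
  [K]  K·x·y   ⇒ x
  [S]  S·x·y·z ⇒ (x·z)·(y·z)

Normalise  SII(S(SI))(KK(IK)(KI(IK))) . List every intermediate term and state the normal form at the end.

Answer: normal form = I  (in 20 steps)

Derivation:
  start: SII(S(SI))(KK(IK)(KI(IK)))
  step 1: I(S(SI))(I(S(SI)))(KK(IK)(KI(IK)))
  step 2: S(SI)(I(S(SI)))(KK(IK)(KI(IK)))
  step 3: SI(KK(IK)(KI(IK)))(I(S(SI))(KK(IK)(KI(IK))))
  step 4: I(I(S(SI))(KK(IK)(KI(IK))))(KK(IK)(KI(IK))(I(S(SI))(KK(IK)(KI(IK)))))
  step 5: I(S(SI))(KK(IK)(KI(IK)))(KK(IK)(KI(IK))(I(S(SI))(KK(IK)(KI(IK)))))
  step 6: S(SI)(KK(IK)(KI(IK)))(KK(IK)(KI(IK))(I(S(SI))(KK(IK)(KI(IK)))))
  step 7: SI(KK(IK)(KI(IK))(I(S(SI))(KK(IK)(KI(IK)))))(KK(IK)(KI(IK))(KK(IK)(KI(IK))(I(S(SI))(KK(IK)(KI(IK))))))
  step 8: I(KK(IK)(KI(IK))(KK(IK)(KI(IK))(I(S(SI))(KK(IK)(KI(IK))))))(KK(IK)(KI(IK))(I(S(SI))(KK(IK)(KI(IK))))(KK(IK)(KI(IK))(KK(IK)(KI(IK))(I(S(SI))(KK(IK)(KI(IK)))))))
  step 9: KK(IK)(KI(IK))(KK(IK)(KI(IK))(I(S(SI))(KK(IK)(KI(IK)))))(KK(IK)(KI(IK))(I(S(SI))(KK(IK)(KI(IK))))(KK(IK)(KI(IK))(KK(IK)(KI(IK))(I(S(SI))(KK(IK)(KI(IK)))))))
  step 10: K(KI(IK))(KK(IK)(KI(IK))(I(S(SI))(KK(IK)(KI(IK)))))(KK(IK)(KI(IK))(I(S(SI))(KK(IK)(KI(IK))))(KK(IK)(KI(IK))(KK(IK)(KI(IK))(I(S(SI))(KK(IK)(KI(IK)))))))
  step 11: KI(IK)(KK(IK)(KI(IK))(I(S(SI))(KK(IK)(KI(IK))))(KK(IK)(KI(IK))(KK(IK)(KI(IK))(I(S(SI))(KK(IK)(KI(IK)))))))
  step 12: I(KK(IK)(KI(IK))(I(S(SI))(KK(IK)(KI(IK))))(KK(IK)(KI(IK))(KK(IK)(KI(IK))(I(S(SI))(KK(IK)(KI(IK)))))))
  step 13: KK(IK)(KI(IK))(I(S(SI))(KK(IK)(KI(IK))))(KK(IK)(KI(IK))(KK(IK)(KI(IK))(I(S(SI))(KK(IK)(KI(IK))))))
  step 14: K(KI(IK))(I(S(SI))(KK(IK)(KI(IK))))(KK(IK)(KI(IK))(KK(IK)(KI(IK))(I(S(SI))(KK(IK)(KI(IK))))))
  step 15: KI(IK)(KK(IK)(KI(IK))(KK(IK)(KI(IK))(I(S(SI))(KK(IK)(KI(IK))))))
  step 16: I(KK(IK)(KI(IK))(KK(IK)(KI(IK))(I(S(SI))(KK(IK)(KI(IK))))))
  step 17: KK(IK)(KI(IK))(KK(IK)(KI(IK))(I(S(SI))(KK(IK)(KI(IK)))))
  step 18: K(KI(IK))(KK(IK)(KI(IK))(I(S(SI))(KK(IK)(KI(IK)))))
  step 19: KI(IK)
  step 20: I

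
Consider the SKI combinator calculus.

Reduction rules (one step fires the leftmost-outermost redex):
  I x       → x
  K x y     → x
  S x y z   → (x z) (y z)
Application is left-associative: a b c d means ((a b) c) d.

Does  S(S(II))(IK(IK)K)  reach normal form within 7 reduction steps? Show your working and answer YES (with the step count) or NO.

  start: S(S(II))(IK(IK)K)
  [1] S(SI)(IK(IK)K)
  [2] S(SI)(K(IK)K)
  [3] S(SI)(IK)
  [4] S(SI)K

Answer: YES — reaches normal form S(SI)K in 4 ≤ 7 steps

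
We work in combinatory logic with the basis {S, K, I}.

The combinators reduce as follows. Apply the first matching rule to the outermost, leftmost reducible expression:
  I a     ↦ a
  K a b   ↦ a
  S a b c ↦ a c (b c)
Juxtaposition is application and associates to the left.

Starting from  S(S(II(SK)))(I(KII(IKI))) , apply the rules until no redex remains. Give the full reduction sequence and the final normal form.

  start: S(S(II(SK)))(I(KII(IKI)))
  →1  S(S(I(SK)))(I(KII(IKI)))
  →2  S(S(SK))(I(KII(IKI)))
  →3  S(S(SK))(KII(IKI))
  →4  S(S(SK))(I(IKI))
  →5  S(S(SK))(IKI)
  →6  S(S(SK))(KI)

Answer: normal form = S(S(SK))(KI)  (in 6 steps)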